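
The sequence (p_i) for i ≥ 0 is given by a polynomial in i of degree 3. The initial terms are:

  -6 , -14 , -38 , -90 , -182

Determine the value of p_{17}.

1st diffs: -8, -24, -52, -92.
2nd diffs: -16, -28, -40.
3rd diffs: -12, -12 (constant).
Newton forward-difference form: p_i = -6 + (-8)·C(i,1) + (-16)·C(i,2) + (-12)·C(i,3).
At i = 17: i = 17, so p_{17} = -6 - 136 - 2176 - 8160 = -10478.

-10478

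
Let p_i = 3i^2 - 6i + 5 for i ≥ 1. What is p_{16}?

677

p_{16} = 3·16^2 - 6·16 + 5 = 677.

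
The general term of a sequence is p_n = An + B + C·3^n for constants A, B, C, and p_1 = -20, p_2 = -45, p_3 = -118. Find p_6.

At n = 1, 2, 3: A + B + 3C = -20; 2A + B + 9C = -45; 3A + B + 27C = -118.
Subtracting the first from the second: A + 6C = -25.
Subtracting the second from the third: A + 18C = -73.
Solving: C = -4, A = -1, then B = -7.
So p_n = -1·n + (-7) + (-4)·3^n; at n=6 this is -2929.

-2929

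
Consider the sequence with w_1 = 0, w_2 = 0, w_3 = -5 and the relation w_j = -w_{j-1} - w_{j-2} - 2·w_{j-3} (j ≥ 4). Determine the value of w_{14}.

Applying the relation repeatedly:
w_4 = 5; w_5 = 0; w_6 = 5; …; w_{11} = -40; w_{12} = 25; w_{13} = -35; w_{14} = 90.

90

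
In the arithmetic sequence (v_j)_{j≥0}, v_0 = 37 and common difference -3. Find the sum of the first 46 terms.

v_j = 37 + (j - 0)·(-3).
v_{45} = -98; S = 46·(37 + (-98))/2 = -1403.

-1403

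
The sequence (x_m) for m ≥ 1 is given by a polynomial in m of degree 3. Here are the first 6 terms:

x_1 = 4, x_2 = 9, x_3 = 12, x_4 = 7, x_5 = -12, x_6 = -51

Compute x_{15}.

-2292

1st diffs: 5, 3, -5, -19, -39.
2nd diffs: -2, -8, -14, -20.
3rd diffs: -6, -6, -6 (constant).
So x_m = -m^3 + 5m^2 - 3m + 3.
Evaluating at m = 15 gives x_{15} = -2292.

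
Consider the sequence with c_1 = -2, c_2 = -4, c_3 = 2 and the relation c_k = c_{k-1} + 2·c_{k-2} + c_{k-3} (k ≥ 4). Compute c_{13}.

c_4 = -8, c_5 = -8, c_6 = -22, c_7 = -46, c_8 = -98, c_9 = -212, c_{10} = -454, c_{11} = -976, c_{12} = -2096, c_{13} = -4502.

-4502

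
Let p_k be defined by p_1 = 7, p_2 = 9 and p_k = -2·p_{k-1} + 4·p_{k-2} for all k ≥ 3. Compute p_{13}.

-102400

Compute successive terms:
p_3 = 10; p_4 = 16; p_5 = 8; …; p_{10} = 3072; p_{11} = -9728; p_{12} = 31744; p_{13} = -102400.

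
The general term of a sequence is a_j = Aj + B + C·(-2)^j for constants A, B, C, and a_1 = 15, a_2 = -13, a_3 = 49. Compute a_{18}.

Plug in j = 1, 2, 3: A + B - 2C = 15; 2A + B + 4C = -13; 3A + B - 8C = 49.
Subtracting the first from the second: A + 6C = -28.
Subtracting the second from the third: A - 12C = 62.
Solving: C = -5, A = 2, then B = 3.
Therefore a_{18} = 36 + 3 + (-5)·262144 = -1310681.

-1310681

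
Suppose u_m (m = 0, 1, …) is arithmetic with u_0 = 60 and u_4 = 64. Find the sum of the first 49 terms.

Common difference d = (64 - 60) / (4 - 0) = 1.
u_m = 60 + (m - 0)·1.
u_{48} = 108; S = 49·(60 + 108)/2 = 4116.

4116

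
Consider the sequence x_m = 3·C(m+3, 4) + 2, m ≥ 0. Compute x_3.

47

C(6, 4) = 15, so x_3 = 47.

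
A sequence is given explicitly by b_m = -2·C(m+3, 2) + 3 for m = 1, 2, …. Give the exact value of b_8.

-107

C(11, 2) = 55, so b_8 = -107.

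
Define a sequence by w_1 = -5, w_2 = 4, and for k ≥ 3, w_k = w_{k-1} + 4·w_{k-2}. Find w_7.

-320

Applying the relation repeatedly:
w_3 = -16;  w_4 = 0;  w_5 = -64;  w_6 = -64;  w_7 = -320.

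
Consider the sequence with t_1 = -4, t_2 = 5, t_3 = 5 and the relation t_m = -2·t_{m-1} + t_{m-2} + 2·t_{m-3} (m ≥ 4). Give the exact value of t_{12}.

-6133

Step forward from the initial values:
t_4 = -13;  t_5 = 41;  t_6 = -85;  t_7 = 185;  t_8 = -373;  t_9 = 761;  t_{10} = -1525;  t_{11} = 3065;  t_{12} = -6133.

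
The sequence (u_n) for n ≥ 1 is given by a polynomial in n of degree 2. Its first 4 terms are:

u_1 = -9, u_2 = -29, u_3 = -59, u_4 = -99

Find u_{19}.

1st diffs: -20, -30, -40.
2nd diffs: -10, -10 (constant).
Newton forward-difference form: u_n = -9 + (-20)·C(n-1,1) + (-10)·C(n-1,2).
At n = 19: n-1 = 18, so u_{19} = -9 - 360 - 1530 = -1899.

-1899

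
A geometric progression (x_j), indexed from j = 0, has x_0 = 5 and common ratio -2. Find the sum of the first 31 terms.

x_j = 5·(-2)^(j-0).
S = 5·((-2)^31 - 1)/(-2 - 1) = 5·(-2147483648 - 1)/(-3) = 3579139415.

3579139415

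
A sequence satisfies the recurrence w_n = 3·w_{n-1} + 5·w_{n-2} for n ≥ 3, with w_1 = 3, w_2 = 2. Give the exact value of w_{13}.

w_3 = 21; w_4 = 73; w_5 = 324; …; w_{10} = 414557; w_{11} = 1738116; w_{12} = 7287133; w_{13} = 30551979.

30551979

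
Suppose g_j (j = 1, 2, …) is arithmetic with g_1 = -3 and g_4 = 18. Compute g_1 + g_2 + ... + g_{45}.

Common difference d = (18 - (-3)) / (4 - 1) = 7.
g_j = -3 + (j - 1)·7.
g_{45} = 305; S = 45·(-3 + 305)/2 = 6795.

6795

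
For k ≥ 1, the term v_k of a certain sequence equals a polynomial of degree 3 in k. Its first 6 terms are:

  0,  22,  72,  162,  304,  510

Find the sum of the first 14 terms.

1st diffs: 22, 50, 90, 142, 206.
2nd diffs: 28, 40, 52, 64.
3rd diffs: 12, 12, 12 (constant).
Newton forward-difference form: v_k = 22·C(k-1,1) + 28·C(k-1,2) + 12·C(k-1,3).
Continuing: …, 792, 1162, 1632, 2214, …, v_{14} = 5902.
Summing k = 1..14 (14 terms) gives 24206.

24206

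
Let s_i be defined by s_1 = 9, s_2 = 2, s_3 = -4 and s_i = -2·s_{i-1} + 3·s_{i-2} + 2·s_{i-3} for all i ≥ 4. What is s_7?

-616

Compute successive terms:
s_4 = 32, s_5 = -72, s_6 = 232, s_7 = -616.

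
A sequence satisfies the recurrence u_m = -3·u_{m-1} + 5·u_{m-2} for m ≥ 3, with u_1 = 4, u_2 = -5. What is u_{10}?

Step forward from the initial values:
u_3 = 35; u_4 = -130; u_5 = 565; u_6 = -2345; u_7 = 9860; u_8 = -41305; u_9 = 173215; u_{10} = -726170.

-726170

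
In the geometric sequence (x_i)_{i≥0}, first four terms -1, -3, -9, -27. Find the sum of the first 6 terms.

Common ratio r = 3.
x_i = (-1)·3^(i-0).
S = (-1)·(3^6 - 1)/(3 - 1) = (-1)·(729 - 1)/(2) = -364.

-364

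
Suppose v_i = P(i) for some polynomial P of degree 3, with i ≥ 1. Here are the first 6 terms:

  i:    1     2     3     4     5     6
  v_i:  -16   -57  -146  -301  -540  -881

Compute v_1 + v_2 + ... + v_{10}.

1st diffs: -41, -89, -155, -239, -341.
2nd diffs: -48, -66, -84, -102.
3rd diffs: -18, -18, -18 (constant).
So v_i = -3i^3 - 6i^2 - 2i - 5.
Continuing: -1342, -1941, -2696, -3625.
Summing i = 1..10 (10 terms) gives -11545.

-11545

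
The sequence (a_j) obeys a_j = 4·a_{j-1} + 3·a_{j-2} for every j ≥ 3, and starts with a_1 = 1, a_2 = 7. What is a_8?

67489

Iterate the recurrence:
a_3 = 31;  a_4 = 145;  a_5 = 673;  a_6 = 3127;  a_7 = 14527;  a_8 = 67489.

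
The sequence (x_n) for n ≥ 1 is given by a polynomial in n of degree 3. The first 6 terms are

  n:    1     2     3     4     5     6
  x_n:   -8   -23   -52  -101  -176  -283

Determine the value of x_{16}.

-4433

1st diffs: -15, -29, -49, -75, -107.
2nd diffs: -14, -20, -26, -32.
3rd diffs: -6, -6, -6 (constant).
Newton forward-difference form: x_n = -8 + (-15)·C(n-1,1) + (-14)·C(n-1,2) + (-6)·C(n-1,3).
At n = 16: n-1 = 15, so x_{16} = -8 - 225 - 1470 - 2730 = -4433.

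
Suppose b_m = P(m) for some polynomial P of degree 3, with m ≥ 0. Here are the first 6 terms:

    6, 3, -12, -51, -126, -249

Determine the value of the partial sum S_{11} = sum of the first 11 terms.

1st diffs: -3, -15, -39, -75, -123.
2nd diffs: -12, -24, -36, -48.
3rd diffs: -12, -12, -12 (constant).
Newton forward-difference form: b_m = 6 + (-3)·C(m,1) + (-12)·C(m,2) + (-12)·C(m,3).
Continuing: …, -432, -687, -1026, -1461, …, b_{10} = -2004.
Summing m = 0..10 (11 terms) gives -6039.

-6039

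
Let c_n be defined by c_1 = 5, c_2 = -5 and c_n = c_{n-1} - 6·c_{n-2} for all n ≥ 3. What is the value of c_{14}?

Applying the relation repeatedly:
c_3 = -35, c_4 = -5, c_5 = 205, …, c_{11} = -3395, c_{12} = -111365, c_{13} = -90995, c_{14} = 577195.

577195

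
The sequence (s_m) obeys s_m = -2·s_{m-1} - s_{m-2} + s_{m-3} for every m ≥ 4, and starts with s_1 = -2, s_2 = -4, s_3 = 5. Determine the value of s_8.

34

s_4 = -8;  s_5 = 7;  s_6 = -1;  s_7 = -13;  s_8 = 34.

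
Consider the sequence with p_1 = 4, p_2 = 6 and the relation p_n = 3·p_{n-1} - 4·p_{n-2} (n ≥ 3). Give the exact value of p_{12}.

Iterate the recurrence:
p_3 = 2, p_4 = -18, p_5 = -62, p_6 = -114, p_7 = -94, p_8 = 174, p_9 = 898, p_{10} = 1998, p_{11} = 2402, p_{12} = -786.

-786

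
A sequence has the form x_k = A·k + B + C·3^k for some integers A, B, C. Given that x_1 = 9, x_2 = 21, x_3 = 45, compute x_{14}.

4783053

Write the equations: A + B + 3C = 9; 2A + B + 9C = 21; 3A + B + 27C = 45.
Subtracting the first from the second: A + 6C = 12.
Subtracting the second from the third: A + 18C = 24.
Solving: C = 1, A = 6, then B = 0.
So x_k = 6·k + 0 + 1·3^k; at k=14 this is 4783053.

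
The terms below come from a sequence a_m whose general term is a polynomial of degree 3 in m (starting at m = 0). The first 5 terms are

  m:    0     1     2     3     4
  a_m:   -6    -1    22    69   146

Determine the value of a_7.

617

1st diffs: 5, 23, 47, 77.
2nd diffs: 18, 24, 30.
3rd diffs: 6, 6 (constant).
Newton forward-difference form: a_m = -6 + 5·C(m,1) + 18·C(m,2) + 6·C(m,3).
At m = 7: m = 7, so a_7 = -6 + 35 + 378 + 210 = 617.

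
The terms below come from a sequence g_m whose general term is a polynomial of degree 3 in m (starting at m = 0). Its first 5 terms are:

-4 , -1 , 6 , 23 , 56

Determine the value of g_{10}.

1st diffs: 3, 7, 17, 33.
2nd diffs: 4, 10, 16.
3rd diffs: 6, 6 (constant).
So g_m = m^3 - m^2 + 3m - 4.
Evaluating at m = 10 gives g_{10} = 926.

926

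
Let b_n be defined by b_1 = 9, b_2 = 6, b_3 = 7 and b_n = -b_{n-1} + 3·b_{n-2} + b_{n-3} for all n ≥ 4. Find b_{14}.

Step forward from the initial values:
b_4 = 20  b_5 = 7  b_6 = 60  …  b_{11} = -1205  b_{12} = 3408  b_{13} = -6221  b_{14} = 15240.

15240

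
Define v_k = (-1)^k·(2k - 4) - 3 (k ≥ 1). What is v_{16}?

(-1)^16 = 1; 2k - 4 at k=16 is 28; so v_{16} = 25.

25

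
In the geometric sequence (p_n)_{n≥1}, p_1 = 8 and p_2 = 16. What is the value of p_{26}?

268435456

Common ratio r = 2.
p_n = 8·2^(n-1).
p_{26} = 8·2^25 = 268435456.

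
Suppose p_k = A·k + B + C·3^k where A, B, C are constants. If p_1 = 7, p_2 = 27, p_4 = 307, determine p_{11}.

The three given values yield: A + B + 3C = 7; 2A + B + 9C = 27; 4A + B + 81C = 307.
Subtracting the first from the second: A + 6C = 20.
Subtracting the second from the third: 2A + 72C = 280.
Solving: C = 4, A = -4, then B = -1.
Hence p_{11} = -4·11 + (-1) + 4·177147 = 708543.

708543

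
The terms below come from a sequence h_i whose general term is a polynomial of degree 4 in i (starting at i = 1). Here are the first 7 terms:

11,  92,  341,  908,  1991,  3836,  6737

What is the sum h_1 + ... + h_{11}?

1st diffs: 81, 249, 567, 1083, 1845, 2901.
2nd diffs: 168, 318, 516, 762, 1056.
3rd diffs: 150, 198, 246, 294.
4th diffs: 48, 48, 48 (constant).
Newton forward-difference form: h_i = 11 + 81·C(i-1,1) + 168·C(i-1,2) + 150·C(i-1,3) + 48·C(i-1,4).
Continuing: 11036, 17123, 25436, 36461.
Summing i = 1..11 (11 terms) gives 103972.

103972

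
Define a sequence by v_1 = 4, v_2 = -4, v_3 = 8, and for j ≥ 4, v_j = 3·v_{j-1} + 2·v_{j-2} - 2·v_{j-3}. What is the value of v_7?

512

v_4 = 8; v_5 = 48; v_6 = 144; v_7 = 512.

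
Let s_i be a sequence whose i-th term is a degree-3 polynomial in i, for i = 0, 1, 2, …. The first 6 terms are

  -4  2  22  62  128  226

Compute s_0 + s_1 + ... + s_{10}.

4576

1st diffs: 6, 20, 40, 66, 98.
2nd diffs: 14, 20, 26, 32.
3rd diffs: 6, 6, 6 (constant).
Newton forward-difference form: s_i = -4 + 6·C(i,1) + 14·C(i,2) + 6·C(i,3).
Continuing: …, 362, 542, 772, 1058, …, s_{10} = 1406.
Summing i = 0..10 (11 terms) gives 4576.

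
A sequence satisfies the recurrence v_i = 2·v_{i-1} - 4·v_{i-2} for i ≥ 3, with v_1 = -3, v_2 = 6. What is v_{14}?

Iterate the recurrence:
v_3 = 24, v_4 = 24, v_5 = -48, …, v_{11} = -3072, v_{12} = -12288, v_{13} = -12288, v_{14} = 24576.

24576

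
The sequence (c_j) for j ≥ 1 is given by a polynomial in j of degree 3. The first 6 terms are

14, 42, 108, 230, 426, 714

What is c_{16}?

1st diffs: 28, 66, 122, 196, 288.
2nd diffs: 38, 56, 74, 92.
3rd diffs: 18, 18, 18 (constant).
Newton forward-difference form: c_j = 14 + 28·C(j-1,1) + 38·C(j-1,2) + 18·C(j-1,3).
At j = 16: j-1 = 15, so c_{16} = 14 + 420 + 3990 + 8190 = 12614.

12614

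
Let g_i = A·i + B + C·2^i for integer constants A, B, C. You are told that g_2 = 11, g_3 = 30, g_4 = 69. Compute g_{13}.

40940

At i = 2, 3, 4: 2A + B + 4C = 11; 3A + B + 8C = 30; 4A + B + 16C = 69.
Subtracting the first from the second: A + 4C = 19.
Subtracting the second from the third: A + 8C = 39.
Solving: C = 5, A = -1, then B = -7.
So g_i = -1·i + (-7) + 5·2^i; at i=13 this is 40940.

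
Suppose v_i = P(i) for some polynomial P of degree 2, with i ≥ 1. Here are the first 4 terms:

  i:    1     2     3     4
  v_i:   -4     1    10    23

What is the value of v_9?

1st diffs: 5, 9, 13.
2nd diffs: 4, 4 (constant).
Newton forward-difference form: v_i = -4 + 5·C(i-1,1) + 4·C(i-1,2).
At i = 9: i-1 = 8, so v_9 = -4 + 40 + 112 = 148.

148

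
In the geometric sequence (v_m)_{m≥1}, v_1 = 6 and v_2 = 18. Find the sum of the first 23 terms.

Common ratio r = 3.
v_m = 6·3^(m-1).
S = 6·(3^23 - 1)/(3 - 1) = 6·(94143178827 - 1)/(2) = 282429536478.

282429536478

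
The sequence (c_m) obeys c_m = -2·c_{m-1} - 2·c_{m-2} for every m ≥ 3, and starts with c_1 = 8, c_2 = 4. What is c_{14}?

-256

Applying the relation repeatedly:
c_3 = -24  c_4 = 40  c_5 = -32  …  c_{11} = -384  c_{12} = 640  c_{13} = -512  c_{14} = -256.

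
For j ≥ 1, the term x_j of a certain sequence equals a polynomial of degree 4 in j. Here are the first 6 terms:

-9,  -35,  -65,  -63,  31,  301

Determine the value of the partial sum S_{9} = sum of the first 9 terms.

1st diffs: -26, -30, 2, 94, 270.
2nd diffs: -4, 32, 92, 176.
3rd diffs: 36, 60, 84.
4th diffs: 24, 24 (constant).
Newton forward-difference form: x_j = -9 + (-26)·C(j-1,1) + (-4)·C(j-1,2) + 36·C(j-1,3) + 24·C(j-1,4).
Continuing: 855, 1825, 3367.
Summing j = 1..9 (9 terms) gives 6207.

6207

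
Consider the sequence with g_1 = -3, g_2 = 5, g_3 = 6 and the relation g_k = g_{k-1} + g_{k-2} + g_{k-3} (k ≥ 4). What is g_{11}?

694

Compute successive terms:
g_4 = 8; g_5 = 19; g_6 = 33; g_7 = 60; g_8 = 112; g_9 = 205; g_{10} = 377; g_{11} = 694.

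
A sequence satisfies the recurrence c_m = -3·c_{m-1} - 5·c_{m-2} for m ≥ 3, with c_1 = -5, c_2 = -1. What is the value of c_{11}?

21553

Step forward from the initial values:
c_3 = 28;  c_4 = -79;  c_5 = 97;  c_6 = 104;  c_7 = -797;  c_8 = 1871;  c_9 = -1628;  c_{10} = -4471;  c_{11} = 21553.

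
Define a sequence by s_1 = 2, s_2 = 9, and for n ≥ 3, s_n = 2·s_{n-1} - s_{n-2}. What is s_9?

Iterate the recurrence:
s_3 = 16, s_4 = 23, s_5 = 30, s_6 = 37, s_7 = 44, s_8 = 51, s_9 = 58.
(Characteristic roots are 1 and 1.)

58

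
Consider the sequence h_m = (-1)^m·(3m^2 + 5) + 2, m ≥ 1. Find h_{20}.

(-1)^20 = 1; 3m^2 + 5 at m=20 is 1205; so h_{20} = 1207.

1207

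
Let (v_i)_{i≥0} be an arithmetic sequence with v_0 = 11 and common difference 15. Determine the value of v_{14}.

221

v_i = 11 + (i - 0)·15.
v_{14} = 11 + 14·15 = 221.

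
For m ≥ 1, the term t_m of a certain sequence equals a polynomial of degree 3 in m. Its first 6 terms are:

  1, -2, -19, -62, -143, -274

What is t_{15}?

1st diffs: -3, -17, -43, -81, -131.
2nd diffs: -14, -26, -38, -50.
3rd diffs: -12, -12, -12 (constant).
Newton forward-difference form: t_m = 1 + (-3)·C(m-1,1) + (-14)·C(m-1,2) + (-12)·C(m-1,3).
At m = 15: m-1 = 14, so t_{15} = 1 - 42 - 1274 - 4368 = -5683.

-5683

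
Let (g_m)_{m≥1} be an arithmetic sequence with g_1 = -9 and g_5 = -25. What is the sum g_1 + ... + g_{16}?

-624

Common difference d = (-25 - (-9)) / (5 - 1) = -4.
g_m = -9 + (m - 1)·(-4).
g_{16} = -69; S = 16·(-9 + (-69))/2 = -624.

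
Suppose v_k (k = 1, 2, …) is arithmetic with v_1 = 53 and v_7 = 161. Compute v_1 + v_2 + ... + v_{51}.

Common difference d = (161 - 53) / (7 - 1) = 18.
v_k = 53 + (k - 1)·18.
v_{51} = 953; S = 51·(53 + 953)/2 = 25653.

25653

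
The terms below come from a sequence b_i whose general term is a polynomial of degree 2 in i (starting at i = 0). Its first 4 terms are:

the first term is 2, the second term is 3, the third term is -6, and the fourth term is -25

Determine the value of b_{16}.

1st diffs: 1, -9, -19.
2nd diffs: -10, -10 (constant).
Newton forward-difference form: b_i = 2 + 1·C(i,1) + (-10)·C(i,2).
At i = 16: i = 16, so b_{16} = 2 + 16 - 1200 = -1182.

-1182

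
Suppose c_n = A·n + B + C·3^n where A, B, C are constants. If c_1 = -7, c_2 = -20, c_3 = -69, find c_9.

-59007

The three given values yield: A + B + 3C = -7; 2A + B + 9C = -20; 3A + B + 27C = -69.
Subtracting the first from the second: A + 6C = -13.
Subtracting the second from the third: A + 18C = -49.
Solving: C = -3, A = 5, then B = -3.
Therefore c_9 = 45 + (-3) + (-3)·19683 = -59007.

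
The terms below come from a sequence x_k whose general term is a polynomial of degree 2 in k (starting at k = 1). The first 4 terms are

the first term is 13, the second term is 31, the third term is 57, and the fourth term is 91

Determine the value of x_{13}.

757

1st diffs: 18, 26, 34.
2nd diffs: 8, 8 (constant).
Newton forward-difference form: x_k = 13 + 18·C(k-1,1) + 8·C(k-1,2).
At k = 13: k-1 = 12, so x_{13} = 13 + 216 + 528 = 757.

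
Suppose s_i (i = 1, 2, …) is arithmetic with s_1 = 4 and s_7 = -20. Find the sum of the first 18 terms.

Common difference d = (-20 - 4) / (7 - 1) = -4.
s_i = 4 + (i - 1)·(-4).
s_{18} = -64; S = 18·(4 + (-64))/2 = -540.

-540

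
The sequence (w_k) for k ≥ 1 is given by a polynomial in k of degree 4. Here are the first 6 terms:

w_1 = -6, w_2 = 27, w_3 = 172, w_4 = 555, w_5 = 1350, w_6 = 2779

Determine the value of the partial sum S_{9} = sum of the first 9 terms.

1st diffs: 33, 145, 383, 795, 1429.
2nd diffs: 112, 238, 412, 634.
3rd diffs: 126, 174, 222.
4th diffs: 48, 48 (constant).
So w_k = 2k^4 + k^3 - 4k - 5.
Continuing: 5112, 8667, 13810.
Summing k = 1..9 (9 terms) gives 32466.

32466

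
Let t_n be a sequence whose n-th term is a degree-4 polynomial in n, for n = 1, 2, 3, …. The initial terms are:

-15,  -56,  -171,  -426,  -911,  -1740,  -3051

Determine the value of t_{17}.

-90191

1st diffs: -41, -115, -255, -485, -829, -1311.
2nd diffs: -74, -140, -230, -344, -482.
3rd diffs: -66, -90, -114, -138.
4th diffs: -24, -24, -24 (constant).
Newton forward-difference form: t_n = -15 + (-41)·C(n-1,1) + (-74)·C(n-1,2) + (-66)·C(n-1,3) + (-24)·C(n-1,4).
At n = 17: n-1 = 16, so t_{17} = -15 - 656 - 8880 - 36960 - 43680 = -90191.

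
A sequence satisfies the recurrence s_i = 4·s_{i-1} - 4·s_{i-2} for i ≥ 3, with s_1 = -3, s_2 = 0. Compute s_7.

960

s_3 = 12  s_4 = 48  s_5 = 144  s_6 = 384  s_7 = 960.
(Characteristic roots are 2 and 2.)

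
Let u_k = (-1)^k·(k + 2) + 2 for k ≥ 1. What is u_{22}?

(-1)^22 = 1; k + 2 at k=22 is 24; so u_{22} = 26.

26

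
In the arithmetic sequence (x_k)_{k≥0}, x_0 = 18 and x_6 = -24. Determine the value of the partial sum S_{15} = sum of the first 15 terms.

-465

Common difference d = (-24 - 18) / (6 - 0) = -7.
x_k = 18 + (k - 0)·(-7).
x_{14} = -80; S = 15·(18 + (-80))/2 = -465.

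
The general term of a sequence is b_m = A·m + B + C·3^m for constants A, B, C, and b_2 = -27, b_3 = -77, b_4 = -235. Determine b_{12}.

-1594283

Plug in m = 2, 3, 4: 2A + B + 9C = -27; 3A + B + 27C = -77; 4A + B + 81C = -235.
Subtracting the first from the second: A + 18C = -50.
Subtracting the second from the third: A + 54C = -158.
Solving: C = -3, A = 4, then B = -8.
Hence b_{12} = 4·12 + (-8) + (-3)·531441 = -1594283.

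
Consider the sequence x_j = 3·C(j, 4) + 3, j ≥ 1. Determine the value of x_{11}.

993

C(11, 4) = 330, so x_{11} = 993.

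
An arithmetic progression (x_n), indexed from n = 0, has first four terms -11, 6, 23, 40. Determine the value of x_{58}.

Common difference d = 17.
x_n = -11 + (n - 0)·17.
x_{58} = -11 + 58·17 = 975.

975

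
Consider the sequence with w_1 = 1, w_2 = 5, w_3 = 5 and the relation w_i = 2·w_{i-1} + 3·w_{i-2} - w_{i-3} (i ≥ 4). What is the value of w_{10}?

12875

Step forward from the initial values:
w_4 = 24;  w_5 = 58;  w_6 = 183;  w_7 = 516;  w_8 = 1523;  w_9 = 4411;  w_{10} = 12875.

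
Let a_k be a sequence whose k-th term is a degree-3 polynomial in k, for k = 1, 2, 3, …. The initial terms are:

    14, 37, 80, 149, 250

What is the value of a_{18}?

7205

1st diffs: 23, 43, 69, 101.
2nd diffs: 20, 26, 32.
3rd diffs: 6, 6 (constant).
So a_k = k^3 + 4k^2 + 4k + 5.
Evaluating at k = 18 gives a_{18} = 7205.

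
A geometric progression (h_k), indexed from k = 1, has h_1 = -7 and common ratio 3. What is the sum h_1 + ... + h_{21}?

-36611236207

h_k = (-7)·3^(k-1).
S = (-7)·(3^21 - 1)/(3 - 1) = (-7)·(10460353203 - 1)/(2) = -36611236207.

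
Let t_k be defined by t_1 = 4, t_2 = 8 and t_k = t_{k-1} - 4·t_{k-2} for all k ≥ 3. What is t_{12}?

Compute successive terms:
t_3 = -8  t_4 = -40  t_5 = -8  t_6 = 152  t_7 = 184  t_8 = -424  t_9 = -1160  t_{10} = 536  t_{11} = 5176  t_{12} = 3032.

3032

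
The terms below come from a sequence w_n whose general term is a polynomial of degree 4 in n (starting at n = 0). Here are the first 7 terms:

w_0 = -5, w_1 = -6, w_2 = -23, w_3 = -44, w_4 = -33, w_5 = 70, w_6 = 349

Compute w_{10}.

1st diffs: -1, -17, -21, 11, 103, 279.
2nd diffs: -16, -4, 32, 92, 176.
3rd diffs: 12, 36, 60, 84.
4th diffs: 24, 24, 24 (constant).
Newton forward-difference form: w_n = -5 + (-1)·C(n,1) + (-16)·C(n,2) + 12·C(n,3) + 24·C(n,4).
At n = 10: n = 10, so w_{10} = -5 - 10 - 720 + 1440 + 5040 = 5745.

5745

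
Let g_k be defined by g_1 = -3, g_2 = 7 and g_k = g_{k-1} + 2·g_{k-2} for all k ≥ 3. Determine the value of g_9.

337

Compute successive terms:
g_3 = 1  g_4 = 15  g_5 = 17  g_6 = 47  g_7 = 81  g_8 = 175  g_9 = 337.
(Characteristic roots are 2 and -1.)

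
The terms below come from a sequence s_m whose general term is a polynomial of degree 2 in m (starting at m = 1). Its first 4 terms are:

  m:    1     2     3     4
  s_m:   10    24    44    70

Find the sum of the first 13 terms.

2938

1st diffs: 14, 20, 26.
2nd diffs: 6, 6 (constant).
Newton forward-difference form: s_m = 10 + 14·C(m-1,1) + 6·C(m-1,2).
Continuing: …, 102, 140, 184, 234, …, s_{13} = 574.
Summing m = 1..13 (13 terms) gives 2938.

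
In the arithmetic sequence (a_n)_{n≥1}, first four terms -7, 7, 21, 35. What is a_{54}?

Common difference d = 14.
a_n = -7 + (n - 1)·14.
a_{54} = -7 + 53·14 = 735.

735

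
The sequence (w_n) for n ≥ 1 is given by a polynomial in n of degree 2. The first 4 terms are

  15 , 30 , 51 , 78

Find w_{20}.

1st diffs: 15, 21, 27.
2nd diffs: 6, 6 (constant).
Newton forward-difference form: w_n = 15 + 15·C(n-1,1) + 6·C(n-1,2).
At n = 20: n-1 = 19, so w_{20} = 15 + 285 + 1026 = 1326.

1326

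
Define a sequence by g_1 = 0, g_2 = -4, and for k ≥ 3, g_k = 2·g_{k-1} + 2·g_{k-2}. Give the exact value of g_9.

-3584

Iterate the recurrence:
g_3 = -8, g_4 = -24, g_5 = -64, g_6 = -176, g_7 = -480, g_8 = -1312, g_9 = -3584.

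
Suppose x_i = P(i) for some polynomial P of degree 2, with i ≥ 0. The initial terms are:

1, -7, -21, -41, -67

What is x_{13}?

-571

1st diffs: -8, -14, -20, -26.
2nd diffs: -6, -6, -6 (constant).
Newton forward-difference form: x_i = 1 + (-8)·C(i,1) + (-6)·C(i,2).
At i = 13: i = 13, so x_{13} = 1 - 104 - 468 = -571.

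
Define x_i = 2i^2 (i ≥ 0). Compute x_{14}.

392

x_{14} = 2·14^2 = 392.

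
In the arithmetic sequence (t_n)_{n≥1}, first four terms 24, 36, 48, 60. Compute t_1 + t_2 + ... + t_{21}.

3024

Common difference d = 12.
t_n = 24 + (n - 1)·12.
t_{21} = 264; S = 21·(24 + 264)/2 = 3024.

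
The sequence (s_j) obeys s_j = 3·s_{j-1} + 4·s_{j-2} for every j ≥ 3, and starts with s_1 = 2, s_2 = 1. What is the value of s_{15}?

Compute successive terms:
s_3 = 11; s_4 = 37; s_5 = 155; …; s_{12} = 2516581; s_{13} = 10066331; s_{14} = 40265317; s_{15} = 161061275.
(Characteristic roots are 4 and -1.)

161061275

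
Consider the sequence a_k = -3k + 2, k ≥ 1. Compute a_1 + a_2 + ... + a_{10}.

-145

Over k = 1..10: Σk = 55.
Total = (-3)·55 + (2)·10 = -145.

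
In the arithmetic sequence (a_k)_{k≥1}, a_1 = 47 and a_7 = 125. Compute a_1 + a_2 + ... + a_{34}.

Common difference d = (125 - 47) / (7 - 1) = 13.
a_k = 47 + (k - 1)·13.
a_{34} = 476; S = 34·(47 + 476)/2 = 8891.

8891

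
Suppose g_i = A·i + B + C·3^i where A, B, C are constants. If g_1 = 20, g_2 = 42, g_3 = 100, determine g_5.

756

Plug in i = 1, 2, 3: A + B + 3C = 20; 2A + B + 9C = 42; 3A + B + 27C = 100.
Subtracting the first from the second: A + 6C = 22.
Subtracting the second from the third: A + 18C = 58.
Solving: C = 3, A = 4, then B = 7.
Therefore g_5 = 20 + 7 + 3·243 = 756.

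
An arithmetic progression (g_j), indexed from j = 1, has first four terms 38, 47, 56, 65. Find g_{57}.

542

Common difference d = 9.
g_j = 38 + (j - 1)·9.
g_{57} = 38 + 56·9 = 542.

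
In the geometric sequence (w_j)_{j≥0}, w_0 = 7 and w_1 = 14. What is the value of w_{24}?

117440512

Common ratio r = 2.
w_j = 7·2^(j-0).
w_{24} = 7·2^24 = 117440512.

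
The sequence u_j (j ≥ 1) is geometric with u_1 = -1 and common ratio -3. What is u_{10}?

19683

u_j = (-1)·(-3)^(j-1).
u_{10} = (-1)·(-3)^9 = 19683.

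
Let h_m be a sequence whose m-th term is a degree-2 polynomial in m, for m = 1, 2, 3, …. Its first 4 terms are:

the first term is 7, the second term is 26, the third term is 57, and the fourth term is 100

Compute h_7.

301

1st diffs: 19, 31, 43.
2nd diffs: 12, 12 (constant).
So h_m = 6m^2 + m.
Evaluating at m = 7 gives h_7 = 301.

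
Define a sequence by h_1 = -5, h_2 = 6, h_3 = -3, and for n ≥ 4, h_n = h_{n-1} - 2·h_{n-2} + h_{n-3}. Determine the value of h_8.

Applying the relation repeatedly:
h_4 = -20;  h_5 = -8;  h_6 = 29;  h_7 = 25;  h_8 = -41.

-41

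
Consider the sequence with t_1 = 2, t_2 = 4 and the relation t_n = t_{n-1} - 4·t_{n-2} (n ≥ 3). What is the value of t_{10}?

Step forward from the initial values:
t_3 = -4; t_4 = -20; t_5 = -4; t_6 = 76; t_7 = 92; t_8 = -212; t_9 = -580; t_{10} = 268.

268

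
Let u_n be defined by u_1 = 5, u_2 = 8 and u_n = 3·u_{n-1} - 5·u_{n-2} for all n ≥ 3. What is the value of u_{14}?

u_3 = -1; u_4 = -43; u_5 = -124; …; u_{11} = -6676; u_{12} = -33493; u_{13} = -67099; u_{14} = -33832.

-33832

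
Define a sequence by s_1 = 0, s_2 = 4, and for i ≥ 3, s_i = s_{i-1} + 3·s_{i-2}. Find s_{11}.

s_3 = 4;  s_4 = 16;  s_5 = 28;  s_6 = 76;  s_7 = 160;  s_8 = 388;  s_9 = 868;  s_{10} = 2032;  s_{11} = 4636.

4636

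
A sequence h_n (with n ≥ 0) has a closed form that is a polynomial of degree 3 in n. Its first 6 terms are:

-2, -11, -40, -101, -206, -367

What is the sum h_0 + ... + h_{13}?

1st diffs: -9, -29, -61, -105, -161.
2nd diffs: -20, -32, -44, -56.
3rd diffs: -12, -12, -12 (constant).
Newton forward-difference form: h_n = -2 + (-9)·C(n,1) + (-20)·C(n,2) + (-12)·C(n,3).
Continuing: …, -596, -905, -1306, -1811, …, h_{13} = -5111.
Summing n = 0..13 (14 terms) gives -20139.

-20139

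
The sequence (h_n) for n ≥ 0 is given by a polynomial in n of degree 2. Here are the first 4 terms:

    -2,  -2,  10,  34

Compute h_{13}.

1st diffs: 0, 12, 24.
2nd diffs: 12, 12 (constant).
Newton forward-difference form: h_n = -2 + 12·C(n,2).
At n = 13: n = 13, so h_{13} = -2 + 936 = 934.

934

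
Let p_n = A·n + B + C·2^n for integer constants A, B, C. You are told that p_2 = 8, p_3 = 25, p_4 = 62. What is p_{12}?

20438

At n = 2, 3, 4: 2A + B + 4C = 8; 3A + B + 8C = 25; 4A + B + 16C = 62.
Subtracting the first from the second: A + 4C = 17.
Subtracting the second from the third: A + 8C = 37.
Solving: C = 5, A = -3, then B = -6.
Therefore p_{12} = -36 + (-6) + 5·4096 = 20438.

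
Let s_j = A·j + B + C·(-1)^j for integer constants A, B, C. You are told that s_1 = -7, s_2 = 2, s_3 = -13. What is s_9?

-31

Plug in j = 1, 2, 3: A + B - C = -7; 2A + B + C = 2; 3A + B - C = -13.
Subtracting the first from the second: A + 2C = 9.
Subtracting the second from the third: A - 2C = -15.
Solving: C = 6, A = -3, then B = 2.
Therefore s_9 = -27 + 2 + 6·(-1) = -31.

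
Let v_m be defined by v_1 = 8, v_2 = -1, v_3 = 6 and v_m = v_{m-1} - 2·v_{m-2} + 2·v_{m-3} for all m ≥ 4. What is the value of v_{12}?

274

Compute successive terms:
v_4 = 24, v_5 = 10, v_6 = -26, v_7 = 2, v_8 = 74, v_9 = 18, v_{10} = -126, v_{11} = -14, v_{12} = 274.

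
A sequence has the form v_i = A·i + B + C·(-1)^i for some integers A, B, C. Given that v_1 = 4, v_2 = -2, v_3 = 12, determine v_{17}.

68

The three given values yield: A + B - C = 4; 2A + B + C = -2; 3A + B - C = 12.
Subtracting the first from the second: A + 2C = -6.
Subtracting the second from the third: A - 2C = 14.
Solving: C = -5, A = 4, then B = -5.
Hence v_{17} = 4·17 + (-5) + (-5)·(-1) = 68.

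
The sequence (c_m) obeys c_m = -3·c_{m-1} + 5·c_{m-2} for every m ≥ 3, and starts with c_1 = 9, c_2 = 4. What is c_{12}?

-8796709

Applying the relation repeatedly:
c_3 = 33  c_4 = -79  c_5 = 402  c_6 = -1601  c_7 = 6813  c_8 = -28444  c_9 = 119397  c_{10} = -500411  c_{11} = 2098218  c_{12} = -8796709.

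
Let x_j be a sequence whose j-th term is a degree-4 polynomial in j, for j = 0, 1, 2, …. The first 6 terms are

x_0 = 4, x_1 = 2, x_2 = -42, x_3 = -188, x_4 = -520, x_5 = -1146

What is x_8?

-6228

1st diffs: -2, -44, -146, -332, -626.
2nd diffs: -42, -102, -186, -294.
3rd diffs: -60, -84, -108.
4th diffs: -24, -24 (constant).
Newton forward-difference form: x_j = 4 + (-2)·C(j,1) + (-42)·C(j,2) + (-60)·C(j,3) + (-24)·C(j,4).
At j = 8: j = 8, so x_8 = 4 - 16 - 1176 - 3360 - 1680 = -6228.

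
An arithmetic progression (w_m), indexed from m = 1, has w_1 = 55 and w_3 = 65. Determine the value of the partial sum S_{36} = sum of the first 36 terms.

5130

Common difference d = (65 - 55) / (3 - 1) = 5.
w_m = 55 + (m - 1)·5.
w_{36} = 230; S = 36·(55 + 230)/2 = 5130.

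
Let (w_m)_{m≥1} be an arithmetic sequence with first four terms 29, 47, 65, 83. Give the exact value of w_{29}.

533

Common difference d = 18.
w_m = 29 + (m - 1)·18.
w_{29} = 29 + 28·18 = 533.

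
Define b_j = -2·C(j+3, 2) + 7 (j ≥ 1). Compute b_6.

-65

C(9, 2) = 36, so b_6 = -65.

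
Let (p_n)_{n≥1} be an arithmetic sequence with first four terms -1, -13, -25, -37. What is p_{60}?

-709

Common difference d = -12.
p_n = -1 + (n - 1)·(-12).
p_{60} = -1 + 59·(-12) = -709.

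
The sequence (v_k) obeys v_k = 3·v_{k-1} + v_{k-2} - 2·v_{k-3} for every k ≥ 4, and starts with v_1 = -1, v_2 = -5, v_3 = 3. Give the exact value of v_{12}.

87237

Step forward from the initial values:
v_4 = 6; v_5 = 31; v_6 = 93; v_7 = 298; v_8 = 925; v_9 = 2887; v_{10} = 8990; v_{11} = 28007; v_{12} = 87237.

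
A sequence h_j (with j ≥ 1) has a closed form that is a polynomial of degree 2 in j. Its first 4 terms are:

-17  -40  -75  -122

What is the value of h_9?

-537

1st diffs: -23, -35, -47.
2nd diffs: -12, -12 (constant).
So h_j = -6j^2 - 5j - 6.
Evaluating at j = 9 gives h_9 = -537.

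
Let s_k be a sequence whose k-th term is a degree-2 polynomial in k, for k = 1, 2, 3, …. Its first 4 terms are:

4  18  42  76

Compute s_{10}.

1st diffs: 14, 24, 34.
2nd diffs: 10, 10 (constant).
Newton forward-difference form: s_k = 4 + 14·C(k-1,1) + 10·C(k-1,2).
At k = 10: k-1 = 9, so s_{10} = 4 + 126 + 360 = 490.

490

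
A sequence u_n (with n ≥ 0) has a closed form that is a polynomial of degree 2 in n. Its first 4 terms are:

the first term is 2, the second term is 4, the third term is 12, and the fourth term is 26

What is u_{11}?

354

1st diffs: 2, 8, 14.
2nd diffs: 6, 6 (constant).
So u_n = 3n^2 - n + 2.
Evaluating at n = 11 gives u_{11} = 354.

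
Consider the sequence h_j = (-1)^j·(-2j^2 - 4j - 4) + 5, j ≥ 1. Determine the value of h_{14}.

(-1)^14 = 1; -2j^2 - 4j - 4 at j=14 is -452; so h_{14} = -447.

-447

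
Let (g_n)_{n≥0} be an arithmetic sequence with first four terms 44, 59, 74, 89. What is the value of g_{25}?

419

Common difference d = 15.
g_n = 44 + (n - 0)·15.
g_{25} = 44 + 25·15 = 419.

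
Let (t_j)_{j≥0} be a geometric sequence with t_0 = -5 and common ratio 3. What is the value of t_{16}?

t_j = (-5)·3^(j-0).
t_{16} = (-5)·3^16 = -215233605.

-215233605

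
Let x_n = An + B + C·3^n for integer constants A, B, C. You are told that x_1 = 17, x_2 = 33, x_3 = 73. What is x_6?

Plug in n = 1, 2, 3: A + B + 3C = 17; 2A + B + 9C = 33; 3A + B + 27C = 73.
Subtracting the first from the second: A + 6C = 16.
Subtracting the second from the third: A + 18C = 40.
Solving: C = 2, A = 4, then B = 7.
So x_n = 4·n + 7 + 2·3^n; at n=6 this is 1489.

1489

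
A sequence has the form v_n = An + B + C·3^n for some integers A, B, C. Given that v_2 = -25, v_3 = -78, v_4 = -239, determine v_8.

-19675

Write the equations: 2A + B + 9C = -25; 3A + B + 27C = -78; 4A + B + 81C = -239.
Subtracting the first from the second: A + 18C = -53.
Subtracting the second from the third: A + 54C = -161.
Solving: C = -3, A = 1, then B = 0.
Hence v_8 = 1·8 + 0 + (-3)·6561 = -19675.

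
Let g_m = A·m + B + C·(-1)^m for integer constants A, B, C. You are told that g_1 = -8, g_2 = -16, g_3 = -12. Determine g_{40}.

Plug in m = 1, 2, 3: A + B - C = -8; 2A + B + C = -16; 3A + B - C = -12.
Subtracting the first from the second: A + 2C = -8.
Subtracting the second from the third: A - 2C = 4.
Solving: C = -3, A = -2, then B = -9.
Therefore g_{40} = -80 + (-9) + (-3)·1 = -92.

-92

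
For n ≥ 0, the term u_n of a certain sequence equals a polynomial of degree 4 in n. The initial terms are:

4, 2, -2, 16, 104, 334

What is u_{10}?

7814

1st diffs: -2, -4, 18, 88, 230.
2nd diffs: -2, 22, 70, 142.
3rd diffs: 24, 48, 72.
4th diffs: 24, 24 (constant).
So u_n = n^4 - 2n^3 - 2n^2 + n + 4.
Evaluating at n = 10 gives u_{10} = 7814.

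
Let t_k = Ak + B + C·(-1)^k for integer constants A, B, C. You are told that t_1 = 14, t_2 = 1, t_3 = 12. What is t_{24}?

-21

Plug in k = 1, 2, 3: A + B - C = 14; 2A + B + C = 1; 3A + B - C = 12.
Subtracting the first from the second: A + 2C = -13.
Subtracting the second from the third: A - 2C = 11.
Solving: C = -6, A = -1, then B = 9.
Therefore t_{24} = -24 + 9 + (-6)·1 = -21.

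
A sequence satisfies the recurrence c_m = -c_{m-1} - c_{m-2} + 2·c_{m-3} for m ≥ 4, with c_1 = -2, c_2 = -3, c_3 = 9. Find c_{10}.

Step forward from the initial values:
c_4 = -10, c_5 = -5, c_6 = 33, c_7 = -48, c_8 = 5, c_9 = 109, c_{10} = -210.

-210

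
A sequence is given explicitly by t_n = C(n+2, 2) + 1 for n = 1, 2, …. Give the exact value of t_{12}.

92

C(14, 2) = 91, so t_{12} = 92.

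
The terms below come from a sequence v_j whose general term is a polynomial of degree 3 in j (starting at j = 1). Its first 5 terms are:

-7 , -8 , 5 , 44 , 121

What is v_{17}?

1st diffs: -1, 13, 39, 77.
2nd diffs: 14, 26, 38.
3rd diffs: 12, 12 (constant).
So v_j = 2j^3 - 5j^2 - 4.
Evaluating at j = 17 gives v_{17} = 8377.

8377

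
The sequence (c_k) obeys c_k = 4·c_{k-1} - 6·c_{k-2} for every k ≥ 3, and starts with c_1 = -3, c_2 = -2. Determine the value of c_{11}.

Step forward from the initial values:
c_3 = 10, c_4 = 52, c_5 = 148, c_6 = 280, c_7 = 232, c_8 = -752, c_9 = -4400, c_{10} = -13088, c_{11} = -25952.

-25952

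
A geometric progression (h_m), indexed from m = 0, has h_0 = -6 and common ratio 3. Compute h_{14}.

-28697814

h_m = (-6)·3^(m-0).
h_{14} = (-6)·3^14 = -28697814.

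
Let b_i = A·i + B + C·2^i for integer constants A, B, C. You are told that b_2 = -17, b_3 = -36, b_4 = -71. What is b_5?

-138

The three given values yield: 2A + B + 4C = -17; 3A + B + 8C = -36; 4A + B + 16C = -71.
Subtracting the first from the second: A + 4C = -19.
Subtracting the second from the third: A + 8C = -35.
Solving: C = -4, A = -3, then B = 5.
Hence b_5 = -3·5 + 5 + (-4)·32 = -138.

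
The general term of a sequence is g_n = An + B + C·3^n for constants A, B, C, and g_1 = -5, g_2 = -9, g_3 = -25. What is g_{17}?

Plug in n = 1, 2, 3: A + B + 3C = -5; 2A + B + 9C = -9; 3A + B + 27C = -25.
Subtracting the first from the second: A + 6C = -4.
Subtracting the second from the third: A + 18C = -16.
Solving: C = -1, A = 2, then B = -4.
Hence g_{17} = 2·17 + (-4) + (-1)·129140163 = -129140133.

-129140133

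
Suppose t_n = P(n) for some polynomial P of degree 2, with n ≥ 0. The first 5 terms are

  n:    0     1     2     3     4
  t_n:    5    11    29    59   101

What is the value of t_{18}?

1st diffs: 6, 18, 30, 42.
2nd diffs: 12, 12, 12 (constant).
So t_n = 6n^2 + 5.
Evaluating at n = 18 gives t_{18} = 1949.

1949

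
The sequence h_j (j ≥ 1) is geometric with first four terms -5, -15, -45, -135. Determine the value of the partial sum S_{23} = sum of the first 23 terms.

Common ratio r = 3.
h_j = (-5)·3^(j-1).
S = (-5)·(3^23 - 1)/(3 - 1) = (-5)·(94143178827 - 1)/(2) = -235357947065.

-235357947065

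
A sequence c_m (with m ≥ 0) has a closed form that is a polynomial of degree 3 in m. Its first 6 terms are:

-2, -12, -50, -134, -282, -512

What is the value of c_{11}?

-4622

1st diffs: -10, -38, -84, -148, -230.
2nd diffs: -28, -46, -64, -82.
3rd diffs: -18, -18, -18 (constant).
So c_m = -3m^3 - 5m^2 - 2m - 2.
Evaluating at m = 11 gives c_{11} = -4622.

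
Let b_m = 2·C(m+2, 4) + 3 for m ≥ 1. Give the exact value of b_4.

33

C(6, 4) = 15, so b_4 = 33.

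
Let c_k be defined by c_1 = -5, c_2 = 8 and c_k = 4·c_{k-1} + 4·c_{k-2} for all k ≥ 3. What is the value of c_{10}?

972800

c_3 = 12, c_4 = 80, c_5 = 368, c_6 = 1792, c_7 = 8640, c_8 = 41728, c_9 = 201472, c_{10} = 972800.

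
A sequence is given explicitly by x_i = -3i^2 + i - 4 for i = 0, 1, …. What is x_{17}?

-854

x_{17} = -3·17^2 + 1·17 - 4 = -854.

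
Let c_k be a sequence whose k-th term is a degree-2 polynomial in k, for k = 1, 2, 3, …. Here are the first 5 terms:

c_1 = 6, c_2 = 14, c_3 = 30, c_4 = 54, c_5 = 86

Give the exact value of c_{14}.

1st diffs: 8, 16, 24, 32.
2nd diffs: 8, 8, 8 (constant).
So c_k = 4k^2 - 4k + 6.
Evaluating at k = 14 gives c_{14} = 734.

734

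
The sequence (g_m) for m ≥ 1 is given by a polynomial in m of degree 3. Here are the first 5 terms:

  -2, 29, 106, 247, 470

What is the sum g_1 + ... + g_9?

7230

1st diffs: 31, 77, 141, 223.
2nd diffs: 46, 64, 82.
3rd diffs: 18, 18 (constant).
Newton forward-difference form: g_m = -2 + 31·C(m-1,1) + 46·C(m-1,2) + 18·C(m-1,3).
Continuing: 793, 1234, 1811, 2542.
Summing m = 1..9 (9 terms) gives 7230.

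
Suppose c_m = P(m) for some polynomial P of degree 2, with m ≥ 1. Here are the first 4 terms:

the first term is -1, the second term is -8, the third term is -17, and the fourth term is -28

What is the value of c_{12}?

-188

1st diffs: -7, -9, -11.
2nd diffs: -2, -2 (constant).
Newton forward-difference form: c_m = -1 + (-7)·C(m-1,1) + (-2)·C(m-1,2).
At m = 12: m-1 = 11, so c_{12} = -1 - 77 - 110 = -188.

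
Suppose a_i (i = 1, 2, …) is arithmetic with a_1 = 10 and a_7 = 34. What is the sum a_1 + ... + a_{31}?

Common difference d = (34 - 10) / (7 - 1) = 4.
a_i = 10 + (i - 1)·4.
a_{31} = 130; S = 31·(10 + 130)/2 = 2170.

2170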